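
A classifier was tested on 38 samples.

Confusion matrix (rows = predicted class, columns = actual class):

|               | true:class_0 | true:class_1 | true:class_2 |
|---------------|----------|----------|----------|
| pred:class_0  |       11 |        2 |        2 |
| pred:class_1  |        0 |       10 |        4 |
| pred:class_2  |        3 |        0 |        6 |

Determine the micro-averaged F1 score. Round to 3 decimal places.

0.711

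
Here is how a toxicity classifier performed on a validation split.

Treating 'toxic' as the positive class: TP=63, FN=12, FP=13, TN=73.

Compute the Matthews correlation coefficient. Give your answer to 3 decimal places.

MCC = (TP·TN − FP·FN) / √((TP+FP)(TP+FN)(TN+FP)(TN+FN))
Numerator = 63·73 − 13·12 = 4443
Denominator = √(76·75·86·85) = √41667000 = 6454.9981
MCC = 4443 / 6454.9981 = 0.688

0.688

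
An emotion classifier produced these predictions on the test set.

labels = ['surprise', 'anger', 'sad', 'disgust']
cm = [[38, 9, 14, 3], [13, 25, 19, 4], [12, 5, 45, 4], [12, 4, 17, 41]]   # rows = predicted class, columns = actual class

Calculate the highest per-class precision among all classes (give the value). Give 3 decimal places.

0.682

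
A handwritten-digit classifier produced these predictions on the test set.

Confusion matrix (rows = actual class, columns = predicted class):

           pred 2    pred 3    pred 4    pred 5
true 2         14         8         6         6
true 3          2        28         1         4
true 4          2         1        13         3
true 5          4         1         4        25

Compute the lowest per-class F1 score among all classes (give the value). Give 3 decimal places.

0.500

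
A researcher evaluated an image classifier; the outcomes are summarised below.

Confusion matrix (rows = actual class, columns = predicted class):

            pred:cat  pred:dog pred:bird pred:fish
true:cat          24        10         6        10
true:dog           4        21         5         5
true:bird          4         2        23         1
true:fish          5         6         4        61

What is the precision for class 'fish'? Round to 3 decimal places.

0.792

Take TP from the diagonal, FP from the rest of the 'fish' prediction marginal, FN from the rest of the 'fish' actual marginal.
precision = TP/(TP+FP).
fish: TP=61, FP=10+5+1=16 → 61/77 = 0.7922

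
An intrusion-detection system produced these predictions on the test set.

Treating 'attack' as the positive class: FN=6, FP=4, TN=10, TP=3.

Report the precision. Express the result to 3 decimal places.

0.429

Precision = TP/(TP+FP) = 3/(3+4) = 3/7 = 0.429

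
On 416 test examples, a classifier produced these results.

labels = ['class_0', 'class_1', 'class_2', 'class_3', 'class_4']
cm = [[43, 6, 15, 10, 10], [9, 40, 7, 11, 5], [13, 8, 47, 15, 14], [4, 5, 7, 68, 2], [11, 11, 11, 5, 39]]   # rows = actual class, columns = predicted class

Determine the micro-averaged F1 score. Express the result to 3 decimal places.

0.570

Micro-averaging pools counts across classes: ΣTP=237, ΣFP=179, ΣFN=179.
Micro-F1 score = 2·TP/(2·TP+FP+FN) on pooled counts = 0.570 (equals overall accuracy in single-label multiclass).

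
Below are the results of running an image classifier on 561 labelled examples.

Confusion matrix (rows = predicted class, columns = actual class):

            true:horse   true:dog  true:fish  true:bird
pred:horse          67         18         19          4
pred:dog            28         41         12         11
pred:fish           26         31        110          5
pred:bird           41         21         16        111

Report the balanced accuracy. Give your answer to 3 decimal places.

0.583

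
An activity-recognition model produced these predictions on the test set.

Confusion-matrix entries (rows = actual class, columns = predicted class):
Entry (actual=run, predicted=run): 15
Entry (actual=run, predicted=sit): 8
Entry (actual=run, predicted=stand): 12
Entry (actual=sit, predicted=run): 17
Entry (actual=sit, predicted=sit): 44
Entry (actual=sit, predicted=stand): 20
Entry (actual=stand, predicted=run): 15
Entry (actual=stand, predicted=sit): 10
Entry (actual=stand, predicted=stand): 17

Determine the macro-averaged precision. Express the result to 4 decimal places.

0.4586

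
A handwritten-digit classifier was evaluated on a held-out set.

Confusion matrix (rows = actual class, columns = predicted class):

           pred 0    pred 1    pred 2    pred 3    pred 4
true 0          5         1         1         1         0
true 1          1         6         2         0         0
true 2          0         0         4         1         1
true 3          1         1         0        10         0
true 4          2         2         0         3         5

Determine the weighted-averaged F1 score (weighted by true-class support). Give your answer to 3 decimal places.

0.631

Per-class F1 score (2·TP/(2·TP+FP+FN)):
  0: TP=5, FP=1+0+1+2=4, FN=1+1+1+0=3 → 10/17 = 0.5882
  1: TP=6, FP=1+0+1+2=4, FN=1+2+0+0=3 → 12/19 = 0.6316
  2: TP=4, FP=1+2+0+0=3, FN=0+0+1+1=2 → 8/13 = 0.6154
  3: TP=10, FP=1+0+1+3=5, FN=1+1+0+0=2 → 20/27 = 0.7407
  4: TP=5, FP=0+0+1+0=1, FN=2+2+0+3=7 → 10/18 = 0.5556
Weighted-F1 score = Σ (supportᵢ/N)·F1 scoreᵢ with N=47: (8/47)·0.5882 + (9/47)·0.6316 + (6/47)·0.6154 + (12/47)·0.7407 + (12/47)·0.5556 = 0.631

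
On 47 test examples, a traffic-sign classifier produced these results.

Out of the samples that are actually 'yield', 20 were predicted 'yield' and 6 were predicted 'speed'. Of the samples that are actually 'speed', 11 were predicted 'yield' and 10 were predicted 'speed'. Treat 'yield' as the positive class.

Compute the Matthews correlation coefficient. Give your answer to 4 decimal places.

MCC = (TP·TN − FP·FN) / √((TP+FP)(TP+FN)(TN+FP)(TN+FN))
Numerator = 20·10 − 11·6 = 134
Denominator = √(31·26·21·16) = √270816 = 520.3998
MCC = 134 / 520.3998 = 0.2575

0.2575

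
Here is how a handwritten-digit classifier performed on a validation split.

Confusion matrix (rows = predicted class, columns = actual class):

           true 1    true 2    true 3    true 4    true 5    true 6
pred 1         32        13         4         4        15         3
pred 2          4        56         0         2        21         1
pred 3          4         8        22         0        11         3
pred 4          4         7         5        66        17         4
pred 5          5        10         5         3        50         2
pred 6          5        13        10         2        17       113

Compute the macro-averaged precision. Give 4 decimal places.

Per-class precision (TP/(TP+FP)):
  1: TP=32, FP=13+4+4+15+3=39 → 32/71 = 0.45070
  2: TP=56, FP=4+0+2+21+1=28 → 56/84 = 0.66667
  3: TP=22, FP=4+8+0+11+3=26 → 22/48 = 0.45833
  4: TP=66, FP=4+7+5+17+4=37 → 66/103 = 0.64078
  5: TP=50, FP=5+10+5+3+2=25 → 50/75 = 0.66667
  6: TP=113, FP=5+13+10+2+17=47 → 113/160 = 0.70625
Macro-precision = mean = (0.45070 + 0.66667 + 0.45833 + 0.64078 + 0.66667 + 0.70625) / 6 = 0.5982

0.5982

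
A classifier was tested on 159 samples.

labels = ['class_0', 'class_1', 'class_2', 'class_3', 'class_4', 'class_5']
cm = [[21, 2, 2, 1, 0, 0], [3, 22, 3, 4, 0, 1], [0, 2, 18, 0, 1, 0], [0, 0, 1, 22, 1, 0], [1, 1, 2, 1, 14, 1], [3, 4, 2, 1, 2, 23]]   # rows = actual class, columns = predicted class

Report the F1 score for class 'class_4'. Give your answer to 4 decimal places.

Take TP from the diagonal, FP from the rest of the 'class_4' prediction marginal, FN from the rest of the 'class_4' actual marginal.
F1 score = 2·TP/(2·TP+FP+FN).
class_4: TP=14, FP=0+0+1+1+2=4, FN=1+1+2+1+1=6 → 28/38 = 0.73684

0.7368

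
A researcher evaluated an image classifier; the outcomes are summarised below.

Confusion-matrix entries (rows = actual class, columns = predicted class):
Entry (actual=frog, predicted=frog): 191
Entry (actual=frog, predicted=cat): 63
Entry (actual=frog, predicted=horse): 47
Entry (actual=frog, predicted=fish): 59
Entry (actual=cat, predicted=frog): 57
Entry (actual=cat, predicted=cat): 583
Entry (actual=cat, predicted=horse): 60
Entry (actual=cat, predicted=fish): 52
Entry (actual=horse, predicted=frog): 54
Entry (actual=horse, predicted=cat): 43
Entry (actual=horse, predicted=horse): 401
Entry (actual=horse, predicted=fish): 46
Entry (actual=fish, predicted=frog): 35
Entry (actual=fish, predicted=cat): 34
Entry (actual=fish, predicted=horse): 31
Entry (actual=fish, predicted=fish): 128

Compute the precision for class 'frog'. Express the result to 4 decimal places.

0.5668

precision = TP/(TP+FP).
frog: TP=191, FP=57+54+35=146 → 191/337 = 0.56677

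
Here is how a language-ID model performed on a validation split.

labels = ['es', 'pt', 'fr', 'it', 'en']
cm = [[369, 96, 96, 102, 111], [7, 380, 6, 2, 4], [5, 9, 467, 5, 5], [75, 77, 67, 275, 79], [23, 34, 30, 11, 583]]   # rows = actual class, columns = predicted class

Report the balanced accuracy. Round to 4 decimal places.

0.7433

Balanced accuracy = mean of per-class recall.
  es: recall = 369/774 = 0.47674
  pt: recall = 380/399 = 0.95238
  fr: recall = 467/491 = 0.95112
  it: recall = 275/573 = 0.47993
  en: recall = 583/681 = 0.85609
Mean = (0.47674 + 0.95238 + 0.95112 + 0.47993 + 0.85609) / 5 = 0.7433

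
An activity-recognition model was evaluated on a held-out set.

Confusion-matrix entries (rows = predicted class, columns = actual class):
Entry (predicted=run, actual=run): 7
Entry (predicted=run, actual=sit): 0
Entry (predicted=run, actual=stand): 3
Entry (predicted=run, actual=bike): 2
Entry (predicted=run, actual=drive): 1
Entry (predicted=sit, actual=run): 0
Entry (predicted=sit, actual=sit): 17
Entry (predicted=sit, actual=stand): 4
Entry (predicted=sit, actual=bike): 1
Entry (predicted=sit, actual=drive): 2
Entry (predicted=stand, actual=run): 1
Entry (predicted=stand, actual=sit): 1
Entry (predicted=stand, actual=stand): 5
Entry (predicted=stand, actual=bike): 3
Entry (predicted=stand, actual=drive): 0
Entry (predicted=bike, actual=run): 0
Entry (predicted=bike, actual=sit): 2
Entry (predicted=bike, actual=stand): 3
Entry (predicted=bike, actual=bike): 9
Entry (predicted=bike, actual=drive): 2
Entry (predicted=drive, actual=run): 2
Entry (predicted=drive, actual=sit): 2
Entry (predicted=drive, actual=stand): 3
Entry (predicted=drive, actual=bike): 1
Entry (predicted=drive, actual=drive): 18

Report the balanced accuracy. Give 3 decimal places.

0.619

Balanced accuracy = mean of per-class recall.
  run: recall = 7/10 = 0.7000
  sit: recall = 17/22 = 0.7727
  stand: recall = 5/18 = 0.2778
  bike: recall = 9/16 = 0.5625
  drive: recall = 18/23 = 0.7826
Mean = (0.7000 + 0.7727 + 0.2778 + 0.5625 + 0.7826) / 5 = 0.619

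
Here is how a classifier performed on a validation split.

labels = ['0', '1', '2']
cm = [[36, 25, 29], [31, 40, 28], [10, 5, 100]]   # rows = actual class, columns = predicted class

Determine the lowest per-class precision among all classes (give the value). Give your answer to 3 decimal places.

Per-class precision (TP/(TP+FP)):
  0: TP=36, FP=31+10=41 → 36/77 = 0.4675
  1: TP=40, FP=25+5=30 → 40/70 = 0.5714
  2: TP=100, FP=29+28=57 → 100/157 = 0.6369
Lowest is class '0' with precision = 0.468.

0.468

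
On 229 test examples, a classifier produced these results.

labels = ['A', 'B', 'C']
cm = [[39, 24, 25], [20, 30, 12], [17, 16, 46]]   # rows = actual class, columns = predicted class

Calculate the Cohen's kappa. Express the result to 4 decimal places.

Observed agreement pₒ = trace/N = 115/229 = 0.50218
Expected agreement pₑ = Σ (rowᵢ·colᵢ)/N² = (88·76 + 62·70 + 79·83)/229² = 0.33533
κ = (pₒ − pₑ)/(1 − pₑ) = (0.50218 − 0.33533)/(1 − 0.33533) = 0.2510

0.2510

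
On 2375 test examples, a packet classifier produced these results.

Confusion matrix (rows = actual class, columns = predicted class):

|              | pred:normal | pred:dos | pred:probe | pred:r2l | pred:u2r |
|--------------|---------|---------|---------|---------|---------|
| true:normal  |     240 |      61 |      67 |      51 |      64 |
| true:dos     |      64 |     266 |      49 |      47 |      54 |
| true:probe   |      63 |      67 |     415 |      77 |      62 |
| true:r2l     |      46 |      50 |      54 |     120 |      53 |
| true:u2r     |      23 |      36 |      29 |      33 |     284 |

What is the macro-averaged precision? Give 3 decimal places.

Per-class precision (TP/(TP+FP)):
  normal: TP=240, FP=64+63+46+23=196 → 240/436 = 0.5505
  dos: TP=266, FP=61+67+50+36=214 → 266/480 = 0.5542
  probe: TP=415, FP=67+49+54+29=199 → 415/614 = 0.6759
  r2l: TP=120, FP=51+47+77+33=208 → 120/328 = 0.3659
  u2r: TP=284, FP=64+54+62+53=233 → 284/517 = 0.5493
Macro-precision = mean = (0.5505 + 0.5542 + 0.6759 + 0.3659 + 0.5493) / 5 = 0.539

0.539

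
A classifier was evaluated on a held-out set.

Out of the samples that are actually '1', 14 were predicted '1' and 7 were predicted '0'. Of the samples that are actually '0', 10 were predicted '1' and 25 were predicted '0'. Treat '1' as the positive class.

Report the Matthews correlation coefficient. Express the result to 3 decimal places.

0.373

MCC = (TP·TN − FP·FN) / √((TP+FP)(TP+FN)(TN+FP)(TN+FN))
Numerator = 14·25 − 10·7 = 280
Denominator = √(24·21·35·32) = √564480 = 751.3188
MCC = 280 / 751.3188 = 0.373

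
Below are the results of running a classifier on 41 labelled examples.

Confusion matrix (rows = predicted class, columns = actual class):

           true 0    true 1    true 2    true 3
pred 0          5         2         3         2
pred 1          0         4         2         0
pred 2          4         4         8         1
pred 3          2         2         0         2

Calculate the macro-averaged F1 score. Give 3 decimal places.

Per-class F1 score (2·TP/(2·TP+FP+FN)):
  0: TP=5, FP=2+3+2=7, FN=0+4+2=6 → 10/23 = 0.4348
  1: TP=4, FP=0+2+0=2, FN=2+4+2=8 → 8/18 = 0.4444
  2: TP=8, FP=4+4+1=9, FN=3+2+0=5 → 16/30 = 0.5333
  3: TP=2, FP=2+2+0=4, FN=2+0+1=3 → 4/11 = 0.3636
Macro-F1 score = mean = (0.4348 + 0.4444 + 0.5333 + 0.3636) / 4 = 0.444

0.444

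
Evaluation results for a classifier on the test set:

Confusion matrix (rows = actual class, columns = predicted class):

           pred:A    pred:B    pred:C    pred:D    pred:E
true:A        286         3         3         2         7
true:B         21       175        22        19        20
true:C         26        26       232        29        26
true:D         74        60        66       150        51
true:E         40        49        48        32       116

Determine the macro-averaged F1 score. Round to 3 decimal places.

Per-class F1 score (2·TP/(2·TP+FP+FN)):
  A: TP=286, FP=21+26+74+40=161, FN=3+3+2+7=15 → 572/748 = 0.7647
  B: TP=175, FP=3+26+60+49=138, FN=21+22+19+20=82 → 350/570 = 0.6140
  C: TP=232, FP=3+22+66+48=139, FN=26+26+29+26=107 → 464/710 = 0.6535
  D: TP=150, FP=2+19+29+32=82, FN=74+60+66+51=251 → 300/633 = 0.4739
  E: TP=116, FP=7+20+26+51=104, FN=40+49+48+32=169 → 232/505 = 0.4594
Macro-F1 score = mean = (0.7647 + 0.6140 + 0.6535 + 0.4739 + 0.4594) / 5 = 0.593

0.593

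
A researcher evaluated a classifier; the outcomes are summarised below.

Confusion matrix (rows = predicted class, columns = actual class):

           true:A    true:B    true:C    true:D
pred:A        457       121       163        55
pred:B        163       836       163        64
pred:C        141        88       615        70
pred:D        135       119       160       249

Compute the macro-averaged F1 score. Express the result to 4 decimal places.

Per-class F1 score (2·TP/(2·TP+FP+FN)):
  A: TP=457, FP=121+163+55=339, FN=163+141+135=439 → 914/1692 = 0.54019
  B: TP=836, FP=163+163+64=390, FN=121+88+119=328 → 1672/2390 = 0.69958
  C: TP=615, FP=141+88+70=299, FN=163+163+160=486 → 1230/2015 = 0.61042
  D: TP=249, FP=135+119+160=414, FN=55+64+70=189 → 498/1101 = 0.45232
Macro-F1 score = mean = (0.54019 + 0.69958 + 0.61042 + 0.45232) / 4 = 0.5756

0.5756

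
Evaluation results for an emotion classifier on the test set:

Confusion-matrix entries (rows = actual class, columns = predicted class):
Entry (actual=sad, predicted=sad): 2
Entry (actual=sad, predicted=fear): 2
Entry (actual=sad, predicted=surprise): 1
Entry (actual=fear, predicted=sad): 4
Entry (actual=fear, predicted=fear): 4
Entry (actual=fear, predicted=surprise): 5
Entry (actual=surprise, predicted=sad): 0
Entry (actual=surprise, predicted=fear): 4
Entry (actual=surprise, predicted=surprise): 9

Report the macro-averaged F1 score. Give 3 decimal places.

0.451

Per-class F1 score (2·TP/(2·TP+FP+FN)):
  sad: TP=2, FP=4+0=4, FN=2+1=3 → 4/11 = 0.3636
  fear: TP=4, FP=2+4=6, FN=4+5=9 → 8/23 = 0.3478
  surprise: TP=9, FP=1+5=6, FN=0+4=4 → 18/28 = 0.6429
Macro-F1 score = mean = (0.3636 + 0.3478 + 0.6429) / 3 = 0.451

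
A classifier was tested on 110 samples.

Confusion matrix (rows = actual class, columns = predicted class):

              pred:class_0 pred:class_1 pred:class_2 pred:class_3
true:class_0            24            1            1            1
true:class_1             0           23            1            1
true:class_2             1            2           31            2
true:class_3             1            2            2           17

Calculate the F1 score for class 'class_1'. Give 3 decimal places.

0.868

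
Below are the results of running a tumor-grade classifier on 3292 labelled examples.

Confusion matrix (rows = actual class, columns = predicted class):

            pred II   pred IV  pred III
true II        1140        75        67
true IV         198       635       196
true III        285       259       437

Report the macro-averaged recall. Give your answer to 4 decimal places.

0.6506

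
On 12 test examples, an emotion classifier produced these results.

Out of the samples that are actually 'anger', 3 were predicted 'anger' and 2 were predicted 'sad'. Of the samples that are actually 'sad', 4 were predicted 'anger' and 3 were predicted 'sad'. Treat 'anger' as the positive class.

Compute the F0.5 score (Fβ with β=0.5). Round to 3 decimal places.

0.455

Fβ = (1+β²)·TP / ((1+β²)·TP + β²·FN + FP), with β²=1/4
= 1.25·3 / (1.25·3 + 0.25·2 + 4) = 0.455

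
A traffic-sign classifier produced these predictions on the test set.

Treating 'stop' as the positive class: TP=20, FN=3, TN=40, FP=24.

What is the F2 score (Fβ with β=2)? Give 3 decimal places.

0.735

Fβ = (1+β²)·TP / ((1+β²)·TP + β²·FN + FP), with β²=4
= 5·20 / (5·20 + 4·3 + 24) = 0.735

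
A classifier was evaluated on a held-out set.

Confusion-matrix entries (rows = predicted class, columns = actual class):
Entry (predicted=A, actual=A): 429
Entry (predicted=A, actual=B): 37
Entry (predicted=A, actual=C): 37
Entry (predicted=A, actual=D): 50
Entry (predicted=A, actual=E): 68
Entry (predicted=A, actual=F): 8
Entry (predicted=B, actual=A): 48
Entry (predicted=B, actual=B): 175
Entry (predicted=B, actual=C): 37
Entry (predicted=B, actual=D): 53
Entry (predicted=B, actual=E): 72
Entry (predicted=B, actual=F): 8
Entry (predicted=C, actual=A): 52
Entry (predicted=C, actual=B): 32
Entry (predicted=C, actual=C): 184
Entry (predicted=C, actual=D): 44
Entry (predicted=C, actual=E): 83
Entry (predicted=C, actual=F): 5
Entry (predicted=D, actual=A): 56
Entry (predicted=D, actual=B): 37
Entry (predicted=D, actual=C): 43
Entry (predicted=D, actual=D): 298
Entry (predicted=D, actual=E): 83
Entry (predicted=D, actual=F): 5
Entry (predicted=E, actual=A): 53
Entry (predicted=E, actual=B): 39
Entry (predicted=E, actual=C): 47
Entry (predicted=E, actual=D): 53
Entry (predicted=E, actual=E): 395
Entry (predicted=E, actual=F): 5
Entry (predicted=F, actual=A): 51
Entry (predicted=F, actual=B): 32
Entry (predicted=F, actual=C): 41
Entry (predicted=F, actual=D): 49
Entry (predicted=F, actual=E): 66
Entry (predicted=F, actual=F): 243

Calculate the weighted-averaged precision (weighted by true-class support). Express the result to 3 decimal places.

Per-class precision (TP/(TP+FP)):
  A: TP=429, FP=37+37+50+68+8=200 → 429/629 = 0.6820
  B: TP=175, FP=48+37+53+72+8=218 → 175/393 = 0.4453
  C: TP=184, FP=52+32+44+83+5=216 → 184/400 = 0.4600
  D: TP=298, FP=56+37+43+83+5=224 → 298/522 = 0.5709
  E: TP=395, FP=53+39+47+53+5=197 → 395/592 = 0.6672
  F: TP=243, FP=51+32+41+49+66=239 → 243/482 = 0.5041
Weighted-precision = Σ (supportᵢ/N)·precisionᵢ with N=3018: (689/3018)·0.6820 + (352/3018)·0.4453 + (389/3018)·0.4600 + (547/3018)·0.5709 + (767/3018)·0.6672 + (274/3018)·0.5041 = 0.586

0.586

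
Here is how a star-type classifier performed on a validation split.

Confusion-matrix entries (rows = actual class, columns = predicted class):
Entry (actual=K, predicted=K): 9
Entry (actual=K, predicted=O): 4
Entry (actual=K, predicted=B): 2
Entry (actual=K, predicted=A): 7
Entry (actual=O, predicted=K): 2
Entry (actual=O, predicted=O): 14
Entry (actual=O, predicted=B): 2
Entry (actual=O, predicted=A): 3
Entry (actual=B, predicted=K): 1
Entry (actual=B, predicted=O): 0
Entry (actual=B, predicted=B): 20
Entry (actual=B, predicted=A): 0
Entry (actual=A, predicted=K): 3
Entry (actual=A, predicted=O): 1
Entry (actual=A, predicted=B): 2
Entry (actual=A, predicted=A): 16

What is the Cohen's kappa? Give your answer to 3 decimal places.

0.582

Observed agreement pₒ = trace/N = 59/86 = 0.6860
Expected agreement pₑ = Σ (rowᵢ·colᵢ)/N² = (22·15 + 21·19 + 21·26 + 22·26)/86² = 0.2497
κ = (pₒ − pₑ)/(1 − pₑ) = (0.6860 − 0.2497)/(1 − 0.2497) = 0.582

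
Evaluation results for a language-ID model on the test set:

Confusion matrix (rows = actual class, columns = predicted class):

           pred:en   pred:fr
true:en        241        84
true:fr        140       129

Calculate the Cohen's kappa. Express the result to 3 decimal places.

0.225

Observed agreement pₒ = trace/N = 370/594 = 0.6229
Expected agreement pₑ = Σ (rowᵢ·colᵢ)/N² = (325·381 + 269·213)/594² = 0.5133
κ = (pₒ − pₑ)/(1 − pₑ) = (0.6229 − 0.5133)/(1 − 0.5133) = 0.225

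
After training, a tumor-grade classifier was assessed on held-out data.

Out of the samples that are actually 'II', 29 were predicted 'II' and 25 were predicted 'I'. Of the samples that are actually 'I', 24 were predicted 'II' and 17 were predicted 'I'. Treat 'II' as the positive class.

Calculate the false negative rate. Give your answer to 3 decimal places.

FNR = FN/(FN+TP) = 25/(25+29) = 0.463

0.463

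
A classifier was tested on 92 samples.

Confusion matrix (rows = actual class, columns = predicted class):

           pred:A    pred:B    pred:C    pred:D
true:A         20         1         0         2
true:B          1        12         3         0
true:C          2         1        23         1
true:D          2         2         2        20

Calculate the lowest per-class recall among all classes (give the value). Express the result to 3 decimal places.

0.750

Per-class recall (TP/(TP+FN)):
  A: TP=20, FN=1+0+2=3 → 20/23 = 0.8696
  B: TP=12, FN=1+3+0=4 → 12/16 = 0.7500
  C: TP=23, FN=2+1+1=4 → 23/27 = 0.8519
  D: TP=20, FN=2+2+2=6 → 20/26 = 0.7692
Lowest is class 'B' with recall = 0.750.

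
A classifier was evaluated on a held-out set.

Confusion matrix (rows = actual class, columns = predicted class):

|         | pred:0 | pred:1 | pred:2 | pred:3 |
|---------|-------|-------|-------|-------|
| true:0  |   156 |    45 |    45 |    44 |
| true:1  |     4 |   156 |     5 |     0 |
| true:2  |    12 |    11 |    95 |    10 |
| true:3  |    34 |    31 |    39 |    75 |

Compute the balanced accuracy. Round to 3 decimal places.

Balanced accuracy = mean of per-class recall.
  0: recall = 156/290 = 0.5379
  1: recall = 156/165 = 0.9455
  2: recall = 95/128 = 0.7422
  3: recall = 75/179 = 0.4190
Mean = (0.5379 + 0.9455 + 0.7422 + 0.4190) / 4 = 0.661

0.661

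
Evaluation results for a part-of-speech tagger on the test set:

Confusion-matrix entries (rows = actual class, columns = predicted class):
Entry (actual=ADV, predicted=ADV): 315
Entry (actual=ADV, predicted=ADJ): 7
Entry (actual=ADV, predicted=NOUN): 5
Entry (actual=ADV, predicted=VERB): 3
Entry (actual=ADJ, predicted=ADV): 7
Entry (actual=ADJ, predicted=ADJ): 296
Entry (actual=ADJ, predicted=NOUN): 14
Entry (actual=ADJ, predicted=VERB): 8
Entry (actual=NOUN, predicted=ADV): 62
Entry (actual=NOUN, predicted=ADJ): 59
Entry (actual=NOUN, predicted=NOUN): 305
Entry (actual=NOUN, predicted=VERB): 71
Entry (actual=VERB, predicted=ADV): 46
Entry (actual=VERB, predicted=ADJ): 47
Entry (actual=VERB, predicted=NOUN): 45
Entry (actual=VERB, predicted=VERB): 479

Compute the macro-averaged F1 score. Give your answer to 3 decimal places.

0.788

Per-class F1 score (2·TP/(2·TP+FP+FN)):
  ADV: TP=315, FP=7+62+46=115, FN=7+5+3=15 → 630/760 = 0.8289
  ADJ: TP=296, FP=7+59+47=113, FN=7+14+8=29 → 592/734 = 0.8065
  NOUN: TP=305, FP=5+14+45=64, FN=62+59+71=192 → 610/866 = 0.7044
  VERB: TP=479, FP=3+8+71=82, FN=46+47+45=138 → 958/1178 = 0.8132
Macro-F1 score = mean = (0.8289 + 0.8065 + 0.7044 + 0.8132) / 4 = 0.788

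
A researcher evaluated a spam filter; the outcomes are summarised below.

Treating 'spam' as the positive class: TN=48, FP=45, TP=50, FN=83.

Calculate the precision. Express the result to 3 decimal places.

Precision = TP/(TP+FP) = 50/(50+45) = 50/95 = 0.526

0.526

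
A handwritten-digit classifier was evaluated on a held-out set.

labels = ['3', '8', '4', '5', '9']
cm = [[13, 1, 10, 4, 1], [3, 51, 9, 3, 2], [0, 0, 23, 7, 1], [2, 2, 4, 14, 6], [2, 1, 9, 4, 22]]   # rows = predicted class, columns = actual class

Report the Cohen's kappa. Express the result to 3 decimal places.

Observed agreement pₒ = trace/N = 123/194 = 0.6340
Expected agreement pₑ = Σ (rowᵢ·colᵢ)/N² = (20·29 + 55·68 + 55·31 + 32·28 + 32·38)/194² = 0.2162
κ = (pₒ − pₑ)/(1 − pₑ) = (0.6340 − 0.2162)/(1 − 0.2162) = 0.533

0.533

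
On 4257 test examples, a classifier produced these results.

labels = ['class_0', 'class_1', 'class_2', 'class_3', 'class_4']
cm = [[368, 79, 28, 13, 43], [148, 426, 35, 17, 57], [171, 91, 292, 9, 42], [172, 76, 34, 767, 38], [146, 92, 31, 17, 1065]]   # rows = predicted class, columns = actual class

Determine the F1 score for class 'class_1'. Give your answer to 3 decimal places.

Take TP from the diagonal, FP from the rest of the 'class_1' prediction marginal, FN from the rest of the 'class_1' actual marginal.
F1 score = 2·TP/(2·TP+FP+FN).
class_1: TP=426, FP=148+35+17+57=257, FN=79+91+76+92=338 → 852/1447 = 0.5888

0.589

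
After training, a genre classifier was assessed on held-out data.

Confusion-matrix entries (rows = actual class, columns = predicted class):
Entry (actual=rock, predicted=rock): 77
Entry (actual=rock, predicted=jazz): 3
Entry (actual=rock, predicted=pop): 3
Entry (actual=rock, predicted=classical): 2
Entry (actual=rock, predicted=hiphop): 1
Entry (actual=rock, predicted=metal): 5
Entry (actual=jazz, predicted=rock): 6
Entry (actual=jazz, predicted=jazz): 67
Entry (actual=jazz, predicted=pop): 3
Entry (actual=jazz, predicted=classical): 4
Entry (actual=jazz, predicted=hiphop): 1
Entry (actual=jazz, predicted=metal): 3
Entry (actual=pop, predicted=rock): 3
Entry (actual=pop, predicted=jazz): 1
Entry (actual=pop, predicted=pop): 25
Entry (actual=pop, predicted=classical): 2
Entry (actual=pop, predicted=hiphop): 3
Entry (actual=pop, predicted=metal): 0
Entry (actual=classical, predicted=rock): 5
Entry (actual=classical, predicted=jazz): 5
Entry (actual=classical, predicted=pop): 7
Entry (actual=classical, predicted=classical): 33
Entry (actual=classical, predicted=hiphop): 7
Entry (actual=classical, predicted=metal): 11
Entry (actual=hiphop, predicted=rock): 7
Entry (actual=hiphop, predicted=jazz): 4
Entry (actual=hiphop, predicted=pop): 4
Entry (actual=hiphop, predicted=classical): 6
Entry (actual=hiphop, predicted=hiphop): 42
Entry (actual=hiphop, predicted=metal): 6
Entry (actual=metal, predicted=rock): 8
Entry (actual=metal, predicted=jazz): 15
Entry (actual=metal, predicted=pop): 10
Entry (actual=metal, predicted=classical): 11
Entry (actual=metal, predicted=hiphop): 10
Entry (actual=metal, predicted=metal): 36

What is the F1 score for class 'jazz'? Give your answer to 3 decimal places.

0.749

Treat 'jazz' as positive and all other classes as negative.
F1 score = 2·TP/(2·TP+FP+FN).
jazz: TP=67, FP=3+1+5+4+15=28, FN=6+3+4+1+3=17 → 134/179 = 0.7486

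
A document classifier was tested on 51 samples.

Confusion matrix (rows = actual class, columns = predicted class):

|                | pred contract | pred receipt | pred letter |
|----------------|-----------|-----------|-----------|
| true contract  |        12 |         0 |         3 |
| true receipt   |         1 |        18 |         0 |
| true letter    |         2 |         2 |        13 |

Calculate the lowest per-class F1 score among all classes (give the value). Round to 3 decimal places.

Per-class F1 score (2·TP/(2·TP+FP+FN)):
  contract: TP=12, FP=1+2=3, FN=0+3=3 → 24/30 = 0.8000
  receipt: TP=18, FP=0+2=2, FN=1+0=1 → 36/39 = 0.9231
  letter: TP=13, FP=3+0=3, FN=2+2=4 → 26/33 = 0.7879
Lowest is class 'letter' with F1 score = 0.788.

0.788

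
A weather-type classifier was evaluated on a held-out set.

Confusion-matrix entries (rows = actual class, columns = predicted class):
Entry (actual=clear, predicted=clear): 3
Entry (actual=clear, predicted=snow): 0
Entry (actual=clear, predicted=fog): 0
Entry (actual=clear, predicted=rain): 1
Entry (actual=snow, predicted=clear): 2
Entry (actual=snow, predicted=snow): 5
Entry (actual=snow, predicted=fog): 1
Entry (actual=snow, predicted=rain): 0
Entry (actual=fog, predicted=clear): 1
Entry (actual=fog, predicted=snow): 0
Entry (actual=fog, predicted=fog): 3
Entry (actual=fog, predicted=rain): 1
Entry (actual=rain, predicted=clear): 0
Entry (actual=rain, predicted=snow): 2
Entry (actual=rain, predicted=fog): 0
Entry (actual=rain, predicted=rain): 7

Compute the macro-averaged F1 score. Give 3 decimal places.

Per-class F1 score (2·TP/(2·TP+FP+FN)):
  clear: TP=3, FP=2+1+0=3, FN=0+0+1=1 → 6/10 = 0.6000
  snow: TP=5, FP=0+0+2=2, FN=2+1+0=3 → 10/15 = 0.6667
  fog: TP=3, FP=0+1+0=1, FN=1+0+1=2 → 6/9 = 0.6667
  rain: TP=7, FP=1+0+1=2, FN=0+2+0=2 → 14/18 = 0.7778
Macro-F1 score = mean = (0.6000 + 0.6667 + 0.6667 + 0.7778) / 4 = 0.678

0.678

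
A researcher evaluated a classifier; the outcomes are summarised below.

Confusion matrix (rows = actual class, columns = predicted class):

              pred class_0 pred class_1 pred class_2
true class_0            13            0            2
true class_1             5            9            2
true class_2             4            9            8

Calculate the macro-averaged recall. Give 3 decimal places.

0.603

Per-class recall (TP/(TP+FN)):
  class_0: TP=13, FN=0+2=2 → 13/15 = 0.8667
  class_1: TP=9, FN=5+2=7 → 9/16 = 0.5625
  class_2: TP=8, FN=4+9=13 → 8/21 = 0.3810
Macro-recall = mean = (0.8667 + 0.5625 + 0.3810) / 3 = 0.603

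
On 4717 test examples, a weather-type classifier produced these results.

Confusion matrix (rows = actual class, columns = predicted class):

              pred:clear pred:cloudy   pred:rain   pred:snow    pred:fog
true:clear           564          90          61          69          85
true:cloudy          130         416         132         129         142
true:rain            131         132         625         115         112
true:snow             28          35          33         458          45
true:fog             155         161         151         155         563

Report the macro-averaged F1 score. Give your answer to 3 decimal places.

Per-class F1 score (2·TP/(2·TP+FP+FN)):
  clear: TP=564, FP=130+131+28+155=444, FN=90+61+69+85=305 → 1128/1877 = 0.6010
  cloudy: TP=416, FP=90+132+35+161=418, FN=130+132+129+142=533 → 832/1783 = 0.4666
  rain: TP=625, FP=61+132+33+151=377, FN=131+132+115+112=490 → 1250/2117 = 0.5905
  snow: TP=458, FP=69+129+115+155=468, FN=28+35+33+45=141 → 916/1525 = 0.6007
  fog: TP=563, FP=85+142+112+45=384, FN=155+161+151+155=622 → 1126/2132 = 0.5281
Macro-F1 score = mean = (0.6010 + 0.4666 + 0.5905 + 0.6007 + 0.5281) / 5 = 0.557

0.557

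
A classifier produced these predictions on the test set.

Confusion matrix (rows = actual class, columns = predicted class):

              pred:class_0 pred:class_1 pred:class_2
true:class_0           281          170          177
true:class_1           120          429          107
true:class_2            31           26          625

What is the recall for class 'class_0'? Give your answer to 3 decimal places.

Take TP from the diagonal, FP from the rest of the 'class_0' prediction marginal, FN from the rest of the 'class_0' actual marginal.
recall = TP/(TP+FN).
class_0: TP=281, FN=170+177=347 → 281/628 = 0.4475

0.447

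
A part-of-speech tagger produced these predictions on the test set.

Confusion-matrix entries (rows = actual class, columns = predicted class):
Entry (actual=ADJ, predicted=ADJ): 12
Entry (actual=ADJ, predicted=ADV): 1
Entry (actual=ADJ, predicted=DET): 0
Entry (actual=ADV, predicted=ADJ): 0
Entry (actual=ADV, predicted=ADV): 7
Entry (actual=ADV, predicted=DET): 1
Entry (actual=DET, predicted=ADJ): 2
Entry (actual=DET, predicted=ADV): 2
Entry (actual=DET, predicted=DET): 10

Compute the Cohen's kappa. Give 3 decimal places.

0.740

Observed agreement pₒ = trace/N = 29/35 = 0.8286
Expected agreement pₑ = Σ (rowᵢ·colᵢ)/N² = (13·14 + 8·10 + 14·11)/35² = 0.3396
κ = (pₒ − pₑ)/(1 − pₑ) = (0.8286 − 0.3396)/(1 − 0.3396) = 0.740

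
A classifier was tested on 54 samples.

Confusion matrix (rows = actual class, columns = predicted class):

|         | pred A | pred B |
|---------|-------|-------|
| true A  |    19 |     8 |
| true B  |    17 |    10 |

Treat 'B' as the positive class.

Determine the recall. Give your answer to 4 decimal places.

0.3704

Recall = TP/(TP+FN) = 10/(10+17) = 10/27 = 0.3704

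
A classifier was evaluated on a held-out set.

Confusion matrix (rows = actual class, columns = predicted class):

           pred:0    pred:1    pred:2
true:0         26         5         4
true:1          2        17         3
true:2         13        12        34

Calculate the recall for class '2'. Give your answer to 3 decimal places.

Take TP from the diagonal, FP from the rest of the '2' prediction marginal, FN from the rest of the '2' actual marginal.
recall = TP/(TP+FN).
2: TP=34, FN=13+12=25 → 34/59 = 0.5763

0.576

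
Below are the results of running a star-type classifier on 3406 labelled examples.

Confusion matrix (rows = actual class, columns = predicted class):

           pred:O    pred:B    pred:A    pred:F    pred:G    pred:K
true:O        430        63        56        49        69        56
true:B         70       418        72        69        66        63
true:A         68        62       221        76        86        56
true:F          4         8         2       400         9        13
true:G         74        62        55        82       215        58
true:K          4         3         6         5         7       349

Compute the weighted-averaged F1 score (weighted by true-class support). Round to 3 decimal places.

0.583

Per-class F1 score (2·TP/(2·TP+FP+FN)):
  O: TP=430, FP=70+68+4+74+4=220, FN=63+56+49+69+56=293 → 860/1373 = 0.6264
  B: TP=418, FP=63+62+8+62+3=198, FN=70+72+69+66+63=340 → 836/1374 = 0.6084
  A: TP=221, FP=56+72+2+55+6=191, FN=68+62+76+86+56=348 → 442/981 = 0.4506
  F: TP=400, FP=49+69+76+82+5=281, FN=4+8+2+9+13=36 → 800/1117 = 0.7162
  G: TP=215, FP=69+66+86+9+7=237, FN=74+62+55+82+58=331 → 430/998 = 0.4309
  K: TP=349, FP=56+63+56+13+58=246, FN=4+3+6+5+7=25 → 698/969 = 0.7203
Weighted-F1 score = Σ (supportᵢ/N)·F1 scoreᵢ with N=3406: (723/3406)·0.6264 + (758/3406)·0.6084 + (569/3406)·0.4506 + (436/3406)·0.7162 + (546/3406)·0.4309 + (374/3406)·0.7203 = 0.583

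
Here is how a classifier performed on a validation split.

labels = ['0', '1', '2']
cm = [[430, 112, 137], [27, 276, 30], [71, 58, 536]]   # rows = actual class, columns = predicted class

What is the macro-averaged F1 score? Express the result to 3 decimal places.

0.735

Per-class F1 score (2·TP/(2·TP+FP+FN)):
  0: TP=430, FP=27+71=98, FN=112+137=249 → 860/1207 = 0.7125
  1: TP=276, FP=112+58=170, FN=27+30=57 → 552/779 = 0.7086
  2: TP=536, FP=137+30=167, FN=71+58=129 → 1072/1368 = 0.7836
Macro-F1 score = mean = (0.7125 + 0.7086 + 0.7836) / 3 = 0.735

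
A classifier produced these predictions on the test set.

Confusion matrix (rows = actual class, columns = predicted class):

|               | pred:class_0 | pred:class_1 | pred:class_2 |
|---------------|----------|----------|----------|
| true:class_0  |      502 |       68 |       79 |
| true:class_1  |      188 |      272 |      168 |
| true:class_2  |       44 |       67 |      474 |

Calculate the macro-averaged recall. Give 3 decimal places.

0.672

Per-class recall (TP/(TP+FN)):
  class_0: TP=502, FN=68+79=147 → 502/649 = 0.7735
  class_1: TP=272, FN=188+168=356 → 272/628 = 0.4331
  class_2: TP=474, FN=44+67=111 → 474/585 = 0.8103
Macro-recall = mean = (0.7735 + 0.4331 + 0.8103) / 3 = 0.672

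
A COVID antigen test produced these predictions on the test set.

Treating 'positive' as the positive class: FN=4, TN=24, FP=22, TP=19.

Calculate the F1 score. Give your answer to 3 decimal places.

Precision = TP/(TP+FP) = 19/41 = 0.4634
Recall = TP/(TP+FN) = 19/23 = 0.8261
F1 = 2·TP/(2·TP+FP+FN) = 38/64 = 0.594

0.594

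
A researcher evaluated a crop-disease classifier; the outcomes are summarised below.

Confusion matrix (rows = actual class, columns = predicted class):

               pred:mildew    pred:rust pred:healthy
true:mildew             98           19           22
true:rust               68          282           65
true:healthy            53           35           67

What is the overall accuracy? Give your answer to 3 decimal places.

Accuracy = trace / total = (98+282+67=447) / 709 = 447/709 = 0.630

0.630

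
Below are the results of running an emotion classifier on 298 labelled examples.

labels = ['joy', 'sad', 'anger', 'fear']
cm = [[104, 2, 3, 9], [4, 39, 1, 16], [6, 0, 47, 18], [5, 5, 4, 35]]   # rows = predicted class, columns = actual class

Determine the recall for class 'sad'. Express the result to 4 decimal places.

recall = TP/(TP+FN).
sad: TP=39, FN=2+0+5=7 → 39/46 = 0.84783

0.8478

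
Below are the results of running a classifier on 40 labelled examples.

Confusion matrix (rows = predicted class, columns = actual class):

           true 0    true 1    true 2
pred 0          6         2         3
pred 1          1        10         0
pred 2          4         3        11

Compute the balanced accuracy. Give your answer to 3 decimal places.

0.666

Balanced accuracy = mean of per-class recall.
  0: recall = 6/11 = 0.5455
  1: recall = 10/15 = 0.6667
  2: recall = 11/14 = 0.7857
Mean = (0.5455 + 0.6667 + 0.7857) / 3 = 0.666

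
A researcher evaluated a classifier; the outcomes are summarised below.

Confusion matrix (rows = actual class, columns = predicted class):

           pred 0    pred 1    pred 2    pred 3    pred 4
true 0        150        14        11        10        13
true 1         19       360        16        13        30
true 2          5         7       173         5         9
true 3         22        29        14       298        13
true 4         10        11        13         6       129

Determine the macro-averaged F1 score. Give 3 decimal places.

Per-class F1 score (2·TP/(2·TP+FP+FN)):
  0: TP=150, FP=19+5+22+10=56, FN=14+11+10+13=48 → 300/404 = 0.7426
  1: TP=360, FP=14+7+29+11=61, FN=19+16+13+30=78 → 720/859 = 0.8382
  2: TP=173, FP=11+16+14+13=54, FN=5+7+5+9=26 → 346/426 = 0.8122
  3: TP=298, FP=10+13+5+6=34, FN=22+29+14+13=78 → 596/708 = 0.8418
  4: TP=129, FP=13+30+9+13=65, FN=10+11+13+6=40 → 258/363 = 0.7107
Macro-F1 score = mean = (0.7426 + 0.8382 + 0.8122 + 0.8418 + 0.7107) / 5 = 0.789

0.789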